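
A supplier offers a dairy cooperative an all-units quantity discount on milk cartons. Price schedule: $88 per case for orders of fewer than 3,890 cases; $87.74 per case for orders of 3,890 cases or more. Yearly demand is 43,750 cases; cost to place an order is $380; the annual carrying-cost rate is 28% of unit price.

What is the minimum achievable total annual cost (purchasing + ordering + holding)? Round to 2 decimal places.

H₁ = 28%×$88 = $24.6400;  H₂ = 28%×$87.74 = $24.5672
EOQ₁ = √(2×43,750×380/24.6400) = 1,161.65  (< 3,890, feasible at tier 1)
EOQ₂ = √(2×43,750×380/24.5672) = 1,163.37  (< 3,890 → use Q = 3,890 at tier-2 price)
TC(tier 1 (EOQ₁), Q≈1,161.7) = $3,878,623.07
TC(tier 2, Q≈3,890.0) = $3,890,681.98
Minimum at tier 1 (EOQ₁): $3,878,623.07

$3,878,623.07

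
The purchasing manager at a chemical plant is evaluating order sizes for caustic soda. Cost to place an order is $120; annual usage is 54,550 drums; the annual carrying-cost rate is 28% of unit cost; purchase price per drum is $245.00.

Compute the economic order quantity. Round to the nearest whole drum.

Holding cost per drum per year: H = 28% × $245 = $68.6000
Optimal lot size Q* = (2 × 54,550 × $120 / $68.6)^½ ≈ 436.86

437 drums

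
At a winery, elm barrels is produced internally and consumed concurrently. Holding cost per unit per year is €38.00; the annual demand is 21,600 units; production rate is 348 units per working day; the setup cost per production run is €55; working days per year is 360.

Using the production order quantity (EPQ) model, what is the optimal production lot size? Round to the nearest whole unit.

275 units

Daily demand d = 21,600/360 = 60.000; p = 348; 1 − d/p = 0.82759
EPQ = √(2DS / (H(1 − d/p)))
    = √(2 × 21,600 × 55 / (38 × 0.82759)) ≈ 274.87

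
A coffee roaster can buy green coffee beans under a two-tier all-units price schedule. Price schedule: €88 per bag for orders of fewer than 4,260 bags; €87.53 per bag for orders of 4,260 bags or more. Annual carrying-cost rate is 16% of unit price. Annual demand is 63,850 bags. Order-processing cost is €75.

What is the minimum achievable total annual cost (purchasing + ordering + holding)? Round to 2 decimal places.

H₁ = 16%×€88 = €14.0800;  H₂ = 16%×€87.53 = €14.0048
EOQ₁ = √(2×63,850×75/14.0800) = 824.75  (< 4,260, feasible at tier 1)
EOQ₂ = √(2×63,850×75/14.0048) = 826.97  (< 4,260 → use Q = 4,260 at tier-2 price)
TC(tier 1 (EOQ₁), Q≈824.8) = €5,630,412.54
TC(tier 2, Q≈4,260.0) = €5,619,744.84
Minimum at tier 2: €5,619,744.84

€5,619,744.84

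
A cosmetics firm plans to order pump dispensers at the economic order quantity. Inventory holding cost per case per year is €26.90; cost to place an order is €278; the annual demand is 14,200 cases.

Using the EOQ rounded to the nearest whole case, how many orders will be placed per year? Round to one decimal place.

EOQ = √(2DS/H) = √(2 × 14,200 × 278 / 26.9)
    = √(293,501.86) ≈ 541.76 → Q = 542
N = D/Q = 14,200/542 ≈ 26.199 orders/yr

26.2 orders per year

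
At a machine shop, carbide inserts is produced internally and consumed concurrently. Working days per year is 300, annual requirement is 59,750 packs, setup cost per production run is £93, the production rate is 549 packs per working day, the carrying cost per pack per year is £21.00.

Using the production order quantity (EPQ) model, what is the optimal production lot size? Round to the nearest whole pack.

911 packs

Daily demand d = 59,750/300 = 199.167; p = 549; 1 − d/p = 0.63722
EPQ = √(2DS / (H(1 − d/p)))
    = √(2 × 59,750 × 93 / (21 × 0.63722)) ≈ 911.32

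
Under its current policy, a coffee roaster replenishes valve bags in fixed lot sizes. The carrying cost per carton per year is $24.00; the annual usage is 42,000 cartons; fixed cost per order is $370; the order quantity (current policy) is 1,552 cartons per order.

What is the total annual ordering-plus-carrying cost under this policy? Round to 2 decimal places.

Ordering: D/Q × S = 42,000/1,552 × $370 = $10,012.89
Holding:  Q/2 × H = 1,552/2 × $24 = $18,624.00
Total = $10,012.89 + $18,624.00 = $28,636.89

$28,636.89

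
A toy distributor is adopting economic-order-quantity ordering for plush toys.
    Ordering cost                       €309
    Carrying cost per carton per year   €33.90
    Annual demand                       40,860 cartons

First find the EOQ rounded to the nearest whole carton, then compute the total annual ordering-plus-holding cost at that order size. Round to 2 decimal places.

€29,257.91

Q* = √(2·D·S / H) = √(2·40,860·309 / 33.9) = √744,881.4 ≈ 863.07 → Q = 863 cartons
Annual ordering cost = (D/Q)·S = (40,860/863) × 309 = €14,630.06
Annual holding cost  = (Q/2)·H = (863/2) × 33.9 = €14,627.85
Total = €14,630.06 + €14,627.85 = €29,257.91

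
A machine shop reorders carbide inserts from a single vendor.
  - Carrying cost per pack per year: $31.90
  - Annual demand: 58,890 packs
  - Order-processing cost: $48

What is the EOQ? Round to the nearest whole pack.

2DS/H = 2·58,890·48/31.9 = 177,223.82
EOQ = √177,223.82 ≈ 420.98

421 packs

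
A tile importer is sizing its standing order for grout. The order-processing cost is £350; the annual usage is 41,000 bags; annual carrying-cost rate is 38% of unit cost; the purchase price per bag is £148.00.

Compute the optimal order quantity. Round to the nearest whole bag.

714 bags

Carrying cost H = £148 × 38% = £56.2400/bag/yr
Optimal lot size Q* = (2 × 41,000 × £350 / £56.24)^½ ≈ 714.36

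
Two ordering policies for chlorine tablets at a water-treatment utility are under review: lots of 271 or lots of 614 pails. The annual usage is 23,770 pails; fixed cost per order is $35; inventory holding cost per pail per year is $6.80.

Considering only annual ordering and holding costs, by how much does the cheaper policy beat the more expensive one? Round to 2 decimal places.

$548.76

Annual cost at Q: ordering D·S/Q plus holding Q·H/2.
TC(271) = (23,770/271)×35 + (271/2)×6.8 = $3,991.33
TC(614) = (23,770/614)×35 + (614/2)×6.8 = $3,442.57
|ΔTC| = |$3,991.33 − $3,442.57| = $548.76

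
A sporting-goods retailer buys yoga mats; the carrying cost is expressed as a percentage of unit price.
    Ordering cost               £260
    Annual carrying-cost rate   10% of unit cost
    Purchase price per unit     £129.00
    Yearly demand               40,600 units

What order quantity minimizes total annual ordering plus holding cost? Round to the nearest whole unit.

1,279 units

Holding cost per unit per year: H = 10% × £129 = £12.9000
2DS/H = 2·40,600·260/12.9 = 1,636,589.15
EOQ = √1,636,589.15 ≈ 1,279.29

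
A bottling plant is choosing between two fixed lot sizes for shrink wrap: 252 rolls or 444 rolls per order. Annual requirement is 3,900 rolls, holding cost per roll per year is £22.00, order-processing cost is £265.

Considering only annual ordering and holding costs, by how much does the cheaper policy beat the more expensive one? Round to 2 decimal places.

TC(Q) = (D/Q)S + (Q/2)H
TC(252) = (3,900/252)×265 + (252/2)×22 = £6,873.19
TC(444) = (3,900/444)×265 + (444/2)×22 = £7,211.70
Lots of 252 are cheaper by £338.51.

£338.51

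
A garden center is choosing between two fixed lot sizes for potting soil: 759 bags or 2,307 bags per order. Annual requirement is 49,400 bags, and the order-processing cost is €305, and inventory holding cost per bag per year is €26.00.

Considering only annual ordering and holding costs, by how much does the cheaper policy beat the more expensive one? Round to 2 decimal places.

€6,803.87

Annual cost at Q: ordering D·S/Q plus holding Q·H/2.
TC(759) = (49,400/759)×305 + (759/2)×26 = €29,718.12
TC(2,307) = (49,400/2,307)×305 + (2,307/2)×26 = €36,521.99
Lots of 759 are cheaper by €6,803.87.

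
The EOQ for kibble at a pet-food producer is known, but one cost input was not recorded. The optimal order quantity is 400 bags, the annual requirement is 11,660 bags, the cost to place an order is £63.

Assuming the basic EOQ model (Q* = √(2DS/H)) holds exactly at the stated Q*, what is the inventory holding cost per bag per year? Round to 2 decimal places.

Since Q* = (2DS/H)^½, squaring gives Q*²·H = 2DS.
H = 2DS / Q² = 2 × 11,660 × 63 / 400² = 9.1822

£9.18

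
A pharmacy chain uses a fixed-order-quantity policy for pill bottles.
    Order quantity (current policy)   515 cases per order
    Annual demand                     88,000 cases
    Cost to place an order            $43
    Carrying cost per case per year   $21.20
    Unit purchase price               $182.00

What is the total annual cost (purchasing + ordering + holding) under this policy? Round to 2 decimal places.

$16,028,806.57

Ordering: D/Q × S = 88,000/515 × $43 = $7,347.57
Holding:  Q/2 × H = 515/2 × $21.2 = $5,459.00
Purchase cost = D·C = 88,000 × 182 = $16,016,000.00
Total = $7,347.57 + $5,459.00 + $16,016,000.00 = $16,028,806.57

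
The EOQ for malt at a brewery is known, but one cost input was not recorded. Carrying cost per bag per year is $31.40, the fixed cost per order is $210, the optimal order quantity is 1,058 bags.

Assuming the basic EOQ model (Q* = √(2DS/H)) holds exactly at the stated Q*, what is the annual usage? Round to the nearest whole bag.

From Q* = √(2DS/H) ⇒ Q*² = 2DS/H.
D = Q²H / (2S) = 1,058² × 31.4 / (2 × 210) = 83,685.78

83,686 bags per year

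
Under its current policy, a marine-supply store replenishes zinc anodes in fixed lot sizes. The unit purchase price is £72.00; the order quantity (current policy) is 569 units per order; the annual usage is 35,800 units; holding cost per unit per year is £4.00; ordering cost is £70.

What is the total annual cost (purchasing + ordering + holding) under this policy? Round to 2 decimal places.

£2,583,142.22

Annual ordering cost = (D/Q)·S = (35,800/569) × 70 = £4,404.22
Annual holding cost  = (Q/2)·H = (569/2) × 4 = £1,138.00
Purchase cost = D·C = 35,800 × 72 = £2,577,600.00
Total = £4,404.22 + £1,138.00 + £2,577,600.00 = £2,583,142.22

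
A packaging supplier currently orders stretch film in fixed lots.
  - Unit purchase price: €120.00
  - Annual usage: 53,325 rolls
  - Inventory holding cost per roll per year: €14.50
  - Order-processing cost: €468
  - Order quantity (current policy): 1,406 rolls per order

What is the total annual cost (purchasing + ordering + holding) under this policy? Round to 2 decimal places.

Orders/yr = 53,325/1,406 = 37.927; ordering cost = 37.927 × €468 = €17,749.72
Average inventory = 1,406/2 = 703; holding cost = 703 × €14.5 = €10,193.50
Purchase cost = D·C = 53,325 × 120 = €6,399,000.00
Total = €17,749.72 + €10,193.50 + €6,399,000.00 = €6,426,943.22

€6,426,943.22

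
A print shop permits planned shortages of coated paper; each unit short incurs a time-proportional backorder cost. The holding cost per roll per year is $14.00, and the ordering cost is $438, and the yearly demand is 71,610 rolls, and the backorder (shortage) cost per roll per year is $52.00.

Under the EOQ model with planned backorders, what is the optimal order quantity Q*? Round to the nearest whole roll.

Basic EOQ = √(2·71,610·438/14) = 2,116.776
Backorder adjustment √((H+b)/b) = √((14+52)/52) = 1.1266
Q* = 2,116.776 × 1.1266 ≈ 2,384.76

2,385 rolls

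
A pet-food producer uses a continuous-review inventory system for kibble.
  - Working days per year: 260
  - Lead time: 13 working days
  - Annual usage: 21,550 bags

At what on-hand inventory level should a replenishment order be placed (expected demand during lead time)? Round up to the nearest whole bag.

Daily demand d = 21,550 / 260 = 82.885 bags/day
Demand during lead time = 82.885 × 13 = 1,077.50
Reorder point = 1,077.50 → round up

1,078 bags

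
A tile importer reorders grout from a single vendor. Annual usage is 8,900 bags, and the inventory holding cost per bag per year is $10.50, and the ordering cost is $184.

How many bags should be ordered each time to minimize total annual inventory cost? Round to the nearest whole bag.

559 bags

EOQ = √(2DS/H) = √(2 × 8,900 × 184 / 10.5)
    = √(311,923.81) ≈ 558.50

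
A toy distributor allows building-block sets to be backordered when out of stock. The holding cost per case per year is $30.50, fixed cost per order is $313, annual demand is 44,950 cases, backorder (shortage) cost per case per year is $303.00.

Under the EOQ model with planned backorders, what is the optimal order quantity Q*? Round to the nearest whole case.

Q* = √(2DS/H) · √((H + b)/b)
   = √(2 × 44,950 × 313 / 30.5) · √((30.5 + 303) / 303)
   = 960.510 × 1.0491 ≈ 1,007.69

1,008 cases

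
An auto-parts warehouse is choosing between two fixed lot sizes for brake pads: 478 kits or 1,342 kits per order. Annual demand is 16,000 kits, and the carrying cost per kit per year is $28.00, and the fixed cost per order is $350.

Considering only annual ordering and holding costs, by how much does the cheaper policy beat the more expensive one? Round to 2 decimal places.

TC(Q) = (D/Q)S + (Q/2)H
TC(478) = (16,000/478)×350 + (478/2)×28 = $18,407.48
TC(1,342) = (16,000/1,342)×350 + (1,342/2)×28 = $22,960.88
|ΔTC| = |$18,407.48 − $22,960.88| = $4,553.40

$4,553.40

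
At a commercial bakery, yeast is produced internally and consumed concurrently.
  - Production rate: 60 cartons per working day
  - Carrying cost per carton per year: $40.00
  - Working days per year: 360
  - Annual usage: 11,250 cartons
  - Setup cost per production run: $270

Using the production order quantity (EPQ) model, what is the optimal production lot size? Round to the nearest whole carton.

Daily demand d = 11,250/360 = 31.250; p = 60; 1 − d/p = 0.47917
EPQ = √(2DS / (H(1 − d/p)))
    = √(2 × 11,250 × 270 / (40 × 0.47917)) ≈ 562.99

563 cartons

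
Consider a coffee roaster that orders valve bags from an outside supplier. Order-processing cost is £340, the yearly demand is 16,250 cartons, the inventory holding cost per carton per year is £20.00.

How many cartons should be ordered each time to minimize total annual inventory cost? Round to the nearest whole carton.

743 cartons

Optimal lot size Q* = (2 × 16,250 × £340 / £20)^½ ≈ 743.30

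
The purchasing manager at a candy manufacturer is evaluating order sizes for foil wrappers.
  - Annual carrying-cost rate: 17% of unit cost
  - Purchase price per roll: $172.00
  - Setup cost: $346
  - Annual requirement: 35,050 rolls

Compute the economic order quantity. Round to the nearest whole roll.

911 rolls

H = i·C = 0.17 × $172 = $29.2400 per roll-year
2DS/H = 2·35,050·346/29.24 = 829,500.68
EOQ = √829,500.68 ≈ 910.77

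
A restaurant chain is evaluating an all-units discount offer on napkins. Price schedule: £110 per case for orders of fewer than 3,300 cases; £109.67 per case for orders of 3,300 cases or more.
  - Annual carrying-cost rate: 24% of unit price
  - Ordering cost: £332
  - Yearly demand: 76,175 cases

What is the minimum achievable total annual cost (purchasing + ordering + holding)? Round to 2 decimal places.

£8,405,205.24

H₁ = 24%×£110 = £26.4000;  H₂ = 24%×£109.67 = £26.3208
EOQ₁ = √(2×76,175×332/26.4000) = 1,384.17  (< 3,300, feasible at tier 1)
EOQ₂ = √(2×76,175×332/26.3208) = 1,386.25  (< 3,300 → use Q = 3,300 at tier-2 price)
TC(tier 1 (EOQ₁), Q≈1,384.2) = £8,415,791.99
TC(tier 2, Q≈3,300.0) = £8,405,205.24
Minimum at tier 2: £8,405,205.24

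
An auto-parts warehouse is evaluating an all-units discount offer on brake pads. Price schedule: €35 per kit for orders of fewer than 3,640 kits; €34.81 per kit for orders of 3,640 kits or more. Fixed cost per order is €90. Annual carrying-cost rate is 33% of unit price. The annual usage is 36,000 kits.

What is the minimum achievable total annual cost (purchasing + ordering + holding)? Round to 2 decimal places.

€1,268,651.24

H₁ = 33%×€35 = €11.5500;  H₂ = 33%×€34.81 = €11.4873
EOQ₁ = √(2×36,000×90/11.5500) = 749.03  (< 3,640, feasible at tier 1)
EOQ₂ = √(2×36,000×90/11.4873) = 751.07  (< 3,640 → use Q = 3,640 at tier-2 price)
TC(tier 1 (EOQ₁), Q≈749.0) = €1,268,651.24
TC(tier 2, Q≈3,640.0) = €1,274,957.00
Minimum at tier 1 (EOQ₁): €1,268,651.24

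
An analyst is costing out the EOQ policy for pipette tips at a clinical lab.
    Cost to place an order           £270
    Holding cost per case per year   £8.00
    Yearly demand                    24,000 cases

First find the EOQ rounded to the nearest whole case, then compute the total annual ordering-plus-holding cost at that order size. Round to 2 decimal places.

£10,182.34

Q* = √(2·D·S / H) = √(2·24,000·270 / 8) = √1,620,000.0 ≈ 1,272.79 → Q = 1,273 cases
Ordering: D/Q × S = 24,000/1,273 × £270 = £5,090.34
Holding:  Q/2 × H = 1,273/2 × £8 = £5,092.00
Total = £5,090.34 + £5,092.00 = £10,182.34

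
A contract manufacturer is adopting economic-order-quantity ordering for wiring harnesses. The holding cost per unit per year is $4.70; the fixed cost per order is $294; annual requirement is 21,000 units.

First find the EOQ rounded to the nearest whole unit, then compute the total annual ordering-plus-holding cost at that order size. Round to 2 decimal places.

2DS/H = 2·21,000·294/4.7 = 2,627,234.04
EOQ = √2,627,234.04 ≈ 1,620.87 → Q = 1,621 units
Orders/yr = 21,000/1,621 = 12.955; ordering cost = 12.955 × $294 = $3,808.76
Average inventory = 1,621/2 = 810.5; holding cost = 810.5 × $4.7 = $3,809.35
Total = $3,808.76 + $3,809.35 = $7,618.11

$7,618.11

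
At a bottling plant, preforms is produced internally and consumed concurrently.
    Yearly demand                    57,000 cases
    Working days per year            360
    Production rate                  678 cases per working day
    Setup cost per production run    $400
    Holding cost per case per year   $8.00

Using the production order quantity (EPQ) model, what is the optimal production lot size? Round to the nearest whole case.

2,727 cases

Daily demand d = 57,000/360 = 158.333; p = 678; 1 − d/p = 0.76647
EPQ = √(2DS / (H(1 − d/p)))
    = √(2 × 57,000 × 400 / (8 × 0.76647)) ≈ 2,727.03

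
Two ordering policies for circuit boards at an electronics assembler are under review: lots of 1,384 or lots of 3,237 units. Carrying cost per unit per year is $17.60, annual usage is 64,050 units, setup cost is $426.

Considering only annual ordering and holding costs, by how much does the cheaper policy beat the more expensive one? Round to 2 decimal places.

For each Q, cost = (D/Q)·S + (Q/2)·H.
TC(1,384) = (64,050/1,384)×426 + (1,384/2)×17.6 = $31,894.01
TC(3,237) = (64,050/3,237)×426 + (3,237/2)×17.6 = $36,914.79
Lots of 1,384 are cheaper by $5,020.78.

$5,020.78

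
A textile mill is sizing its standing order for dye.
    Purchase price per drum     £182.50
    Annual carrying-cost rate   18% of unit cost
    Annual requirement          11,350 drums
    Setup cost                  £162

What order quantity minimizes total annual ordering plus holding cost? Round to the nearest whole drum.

335 drums

Holding cost per drum per year: H = 18% × £182.5 = £32.8500
2DS/H = 2·11,350·162/32.85 = 111,945.21
EOQ = √111,945.21 ≈ 334.58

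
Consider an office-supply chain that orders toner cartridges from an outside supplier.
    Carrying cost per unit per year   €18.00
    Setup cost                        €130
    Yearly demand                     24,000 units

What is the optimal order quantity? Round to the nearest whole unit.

589 units

2DS/H = 2·24,000·130/18 = 346,666.67
EOQ = √346,666.67 ≈ 588.78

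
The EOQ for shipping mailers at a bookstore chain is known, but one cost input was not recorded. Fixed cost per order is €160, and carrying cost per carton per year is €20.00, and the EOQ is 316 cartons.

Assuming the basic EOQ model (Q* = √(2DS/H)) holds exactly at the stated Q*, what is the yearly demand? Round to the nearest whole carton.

6,241 cartons per year

Since Q* = (2DS/H)^½, squaring gives Q*²·H = 2DS.
D = Q²H / (2S) = 316² × 20 / (2 × 160) = 6,241.00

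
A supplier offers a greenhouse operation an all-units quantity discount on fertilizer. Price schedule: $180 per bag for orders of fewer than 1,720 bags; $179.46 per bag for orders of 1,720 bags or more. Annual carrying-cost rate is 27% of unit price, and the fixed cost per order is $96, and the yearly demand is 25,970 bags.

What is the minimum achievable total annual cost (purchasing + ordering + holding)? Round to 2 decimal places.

$4,690,166.99

H₁ = 27%×$180 = $48.6000;  H₂ = 27%×$179.46 = $48.4542
EOQ₁ = √(2×25,970×96/48.6000) = 320.31  (< 1,720, feasible at tier 1)
EOQ₂ = √(2×25,970×96/48.4542) = 320.79  (< 1,720 → use Q = 1,720 at tier-2 price)
TC(tier 1 (EOQ₁), Q≈320.3) = $4,690,166.99
TC(tier 2, Q≈1,720.0) = $4,703,696.30
Minimum at tier 1 (EOQ₁): $4,690,166.99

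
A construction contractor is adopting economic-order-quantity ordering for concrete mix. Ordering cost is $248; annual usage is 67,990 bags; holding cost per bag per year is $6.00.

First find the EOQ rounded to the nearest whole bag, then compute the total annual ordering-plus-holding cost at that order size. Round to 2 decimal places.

$14,224.56

Optimal lot size Q* = (2 × 67,990 × $248 / $6)^½ ≈ 2,370.76 → Q = 2,371 bags
Ordering: D/Q × S = 67,990/2,371 × $248 = $7,111.56
Holding:  Q/2 × H = 2,371/2 × $6 = $7,113.00
Total = $7,111.56 + $7,113.00 = $14,224.56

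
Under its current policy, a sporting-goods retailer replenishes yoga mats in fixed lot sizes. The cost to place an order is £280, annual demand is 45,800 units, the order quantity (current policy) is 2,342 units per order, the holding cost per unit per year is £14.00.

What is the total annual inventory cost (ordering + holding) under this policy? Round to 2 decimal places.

£21,869.66

Annual ordering cost = (D/Q)·S = (45,800/2,342) × 280 = £5,475.66
Annual holding cost  = (Q/2)·H = (2,342/2) × 14 = £16,394.00
Total = £5,475.66 + £16,394.00 = £21,869.66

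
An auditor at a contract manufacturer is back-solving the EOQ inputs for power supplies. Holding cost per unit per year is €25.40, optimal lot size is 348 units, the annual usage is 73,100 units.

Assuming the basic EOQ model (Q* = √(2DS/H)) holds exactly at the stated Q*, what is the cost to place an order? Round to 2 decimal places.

€21.04

EOQ relation: Q² = 2DS/H, so rearrange for the unknown.
S = Q²H / (2D) = 348² × 25.4 / (2 × 73,100) = 21.0400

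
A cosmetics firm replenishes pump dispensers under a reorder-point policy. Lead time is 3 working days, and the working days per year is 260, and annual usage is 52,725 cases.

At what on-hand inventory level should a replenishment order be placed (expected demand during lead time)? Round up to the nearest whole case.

Daily demand d = 52,725 / 260 = 202.788 cases/day
Demand during lead time = 202.788 × 3 = 608.37
Reorder point = 608.37 → round up

609 cases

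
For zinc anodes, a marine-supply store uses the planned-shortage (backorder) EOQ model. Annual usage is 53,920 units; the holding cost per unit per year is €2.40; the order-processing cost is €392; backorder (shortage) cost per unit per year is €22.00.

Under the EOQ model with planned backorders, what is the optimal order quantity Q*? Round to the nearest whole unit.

Q* = √(2DS/H) · √((H + b)/b)
   = √(2 × 53,920 × 392 / 2.4) · √((2.4 + 22) / 22)
   = 4,196.888 × 1.0531 ≈ 4,419.88

4,420 units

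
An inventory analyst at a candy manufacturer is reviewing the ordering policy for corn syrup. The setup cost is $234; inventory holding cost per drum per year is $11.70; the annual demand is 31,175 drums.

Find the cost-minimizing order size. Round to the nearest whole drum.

Optimal lot size Q* = (2 × 31,175 × $234 / $11.7)^½ ≈ 1,116.69

1,117 drums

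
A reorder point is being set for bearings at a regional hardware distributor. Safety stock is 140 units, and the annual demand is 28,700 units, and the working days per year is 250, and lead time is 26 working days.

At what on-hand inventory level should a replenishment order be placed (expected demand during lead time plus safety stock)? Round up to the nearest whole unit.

Daily demand d = 28,700 / 250 = 114.800 units/day
Demand during lead time = 114.800 × 26 = 2,984.80
Reorder point = 2,984.80 + 140 = 3,124.80 → round up

3,125 units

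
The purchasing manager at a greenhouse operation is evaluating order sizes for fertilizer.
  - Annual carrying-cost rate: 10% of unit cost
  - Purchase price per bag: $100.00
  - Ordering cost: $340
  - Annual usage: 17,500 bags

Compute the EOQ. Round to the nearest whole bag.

H = i·C = 0.1 × $100 = $10.0000 per bag-year
EOQ = √(2DS/H) = √(2 × 17,500 × 340 / 10)
    = √(1,190,000.00) ≈ 1,090.87

1,091 bags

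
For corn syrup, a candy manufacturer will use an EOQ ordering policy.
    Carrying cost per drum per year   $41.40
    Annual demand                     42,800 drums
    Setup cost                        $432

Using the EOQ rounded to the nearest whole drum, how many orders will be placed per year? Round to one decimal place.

2DS/H = 2·42,800·432/41.4 = 893,217.39
EOQ = √893,217.39 ≈ 945.10 → Q = 945
Orders per year = D/Q = 42,800 / 945 = 45.291

45.3 orders per year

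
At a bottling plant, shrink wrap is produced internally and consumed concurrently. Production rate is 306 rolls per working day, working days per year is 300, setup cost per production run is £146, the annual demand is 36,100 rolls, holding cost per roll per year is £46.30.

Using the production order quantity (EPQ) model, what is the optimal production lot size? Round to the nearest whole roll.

Daily demand d = 36,100/300 = 120.333; p = 306; 1 − d/p = 0.60675
EPQ = √(2DS / (H(1 − d/p)))
    = √(2 × 36,100 × 146 / (46.3 × 0.60675)) ≈ 612.56

613 rolls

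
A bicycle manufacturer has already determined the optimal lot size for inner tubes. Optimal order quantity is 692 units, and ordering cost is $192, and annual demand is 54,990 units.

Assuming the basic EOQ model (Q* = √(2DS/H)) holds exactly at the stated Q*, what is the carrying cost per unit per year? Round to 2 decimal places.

$44.10

From Q* = √(2DS/H) ⇒ Q*² = 2DS/H.
H = 2DS / Q² = 2 × 54,990 × 192 / 692² = 44.0964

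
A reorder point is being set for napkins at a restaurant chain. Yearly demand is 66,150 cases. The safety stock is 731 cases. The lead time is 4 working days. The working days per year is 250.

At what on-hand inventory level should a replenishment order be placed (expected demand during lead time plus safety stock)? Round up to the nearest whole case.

1,790 cases

Daily demand d = 66,150 / 250 = 264.600 cases/day
Demand during lead time = 264.600 × 4 = 1,058.40
Reorder point = 1,058.40 + 731 = 1,789.40 → round up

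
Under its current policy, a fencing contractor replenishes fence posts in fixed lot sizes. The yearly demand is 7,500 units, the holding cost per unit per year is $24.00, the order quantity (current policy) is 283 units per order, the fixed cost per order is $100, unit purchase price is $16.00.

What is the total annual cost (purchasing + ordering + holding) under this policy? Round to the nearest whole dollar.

Orders/yr = 7,500/283 = 26.502; ordering cost = 26.502 × $100 = $2,650.18
Average inventory = 283/2 = 141.5; holding cost = 141.5 × $24 = $3,396.00
Purchase cost = D·C = 7,500 × 16 = $120,000.00
Total = $2,650.18 + $3,396.00 + $120,000.00 = $126,046.18

$126,046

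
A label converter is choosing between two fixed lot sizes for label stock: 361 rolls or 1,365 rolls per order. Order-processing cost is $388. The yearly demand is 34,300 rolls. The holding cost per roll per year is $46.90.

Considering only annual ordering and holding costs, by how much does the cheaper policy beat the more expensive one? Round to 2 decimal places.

$3,571.83

For each Q, cost = (D/Q)·S + (Q/2)·H.
TC(361) = (34,300/361)×388 + (361/2)×46.9 = $45,330.82
TC(1,365) = (34,300/1,365)×388 + (1,365/2)×46.9 = $41,758.99
|ΔTC| = |$45,330.82 − $41,758.99| = $3,571.83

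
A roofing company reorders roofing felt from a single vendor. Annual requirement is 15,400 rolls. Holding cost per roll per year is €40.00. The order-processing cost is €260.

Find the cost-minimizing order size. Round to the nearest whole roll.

EOQ = √(2DS/H) = √(2 × 15,400 × 260 / 40)
    = √(200,200.00) ≈ 447.44

447 rolls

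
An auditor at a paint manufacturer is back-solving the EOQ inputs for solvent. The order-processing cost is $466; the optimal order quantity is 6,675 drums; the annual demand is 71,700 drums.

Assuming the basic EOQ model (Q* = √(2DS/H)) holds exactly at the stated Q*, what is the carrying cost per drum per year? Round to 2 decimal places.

EOQ relation: Q² = 2DS/H, so rearrange for the unknown.
H = 2DS / Q² = 2 × 71,700 × 466 / 6,675² = 1.4998

$1.50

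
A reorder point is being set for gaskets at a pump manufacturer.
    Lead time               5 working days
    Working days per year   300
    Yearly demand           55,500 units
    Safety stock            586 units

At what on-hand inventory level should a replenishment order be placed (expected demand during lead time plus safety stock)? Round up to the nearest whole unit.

1,511 units

Daily demand d = 55,500 / 300 = 185.000 units/day
Demand during lead time = 185.000 × 5 = 925.00
Reorder point = 925.00 + 586 = 1,511.00 → round up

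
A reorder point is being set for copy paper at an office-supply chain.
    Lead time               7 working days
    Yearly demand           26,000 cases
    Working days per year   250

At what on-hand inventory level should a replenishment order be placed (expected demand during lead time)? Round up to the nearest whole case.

Daily demand d = 26,000 / 250 = 104.000 cases/day
Demand during lead time = 104.000 × 7 = 728.00
Reorder point = 728.00 → round up

728 cases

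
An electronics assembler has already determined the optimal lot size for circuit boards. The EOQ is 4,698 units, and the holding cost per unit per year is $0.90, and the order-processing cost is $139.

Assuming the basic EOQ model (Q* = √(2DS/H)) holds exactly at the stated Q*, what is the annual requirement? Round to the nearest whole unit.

Since Q* = (2DS/H)^½, squaring gives Q*²·H = 2DS.
D = Q²H / (2S) = 4,698² × 0.9 / (2 × 139) = 71,453.54

71,454 units per year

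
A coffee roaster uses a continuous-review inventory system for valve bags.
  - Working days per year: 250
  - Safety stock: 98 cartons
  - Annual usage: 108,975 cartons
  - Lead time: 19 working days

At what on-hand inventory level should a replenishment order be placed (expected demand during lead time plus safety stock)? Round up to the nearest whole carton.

8,381 cartons

Daily demand d = 108,975 / 250 = 435.900 cartons/day
Demand during lead time = 435.900 × 19 = 8,282.10
Reorder point = 8,282.10 + 98 = 8,380.10 → round up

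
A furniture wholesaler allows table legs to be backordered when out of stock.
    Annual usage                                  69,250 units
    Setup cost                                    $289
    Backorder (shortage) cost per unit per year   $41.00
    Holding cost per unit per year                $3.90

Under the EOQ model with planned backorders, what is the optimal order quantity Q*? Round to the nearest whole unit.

3,353 units

Q* = √(2DS/H) · √((H + b)/b)
   = √(2 × 69,250 × 289 / 3.9) · √((3.9 + 41) / 41)
   = 3,203.624 × 1.0465 ≈ 3,352.53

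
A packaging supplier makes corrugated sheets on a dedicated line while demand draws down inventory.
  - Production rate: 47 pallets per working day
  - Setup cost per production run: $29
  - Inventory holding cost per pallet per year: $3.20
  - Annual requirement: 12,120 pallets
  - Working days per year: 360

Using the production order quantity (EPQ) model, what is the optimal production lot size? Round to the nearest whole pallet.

880 pallets

d = 12,120/360 = 33.6667 pallets/day;  effective holding cost H(1 − d/p) = 3.2·(1 − 33.6667/47) = 0.90780
Q* = √(2DS / H_eff) = √(2·12,120·29 / 0.90780) ≈ 879.97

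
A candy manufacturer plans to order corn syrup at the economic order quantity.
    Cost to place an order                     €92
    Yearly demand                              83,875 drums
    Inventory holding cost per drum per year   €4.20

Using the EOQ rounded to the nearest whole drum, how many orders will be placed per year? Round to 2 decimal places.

43.75 orders per year

Q* = √(2·D·S / H) = √(2·83,875·92 / 4.2) = √3,674,523.8 ≈ 1,916.90 → Q = 1,917
N = D/Q = 83,875/1,917 ≈ 43.753 orders/yr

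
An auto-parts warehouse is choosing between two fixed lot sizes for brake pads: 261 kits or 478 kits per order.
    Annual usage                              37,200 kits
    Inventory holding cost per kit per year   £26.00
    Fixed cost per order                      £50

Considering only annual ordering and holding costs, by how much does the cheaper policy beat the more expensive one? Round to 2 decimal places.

TC(Q) = (D/Q)S + (Q/2)H
TC(261) = (37,200/261)×50 + (261/2)×26 = £10,519.44
TC(478) = (37,200/478)×50 + (478/2)×26 = £10,105.21
Lots of 478 are cheaper by £414.22.

£414.22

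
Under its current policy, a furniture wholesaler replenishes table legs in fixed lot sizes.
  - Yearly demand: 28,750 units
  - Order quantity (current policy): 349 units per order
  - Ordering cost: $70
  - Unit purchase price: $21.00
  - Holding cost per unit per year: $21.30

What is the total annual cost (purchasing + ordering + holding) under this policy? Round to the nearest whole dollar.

$613,233

Ordering: D/Q × S = 28,750/349 × $70 = $5,766.48
Holding:  Q/2 × H = 349/2 × $21.3 = $3,716.85
Purchase cost = D·C = 28,750 × 21 = $603,750.00
Total = $5,766.48 + $3,716.85 + $603,750.00 = $613,233.33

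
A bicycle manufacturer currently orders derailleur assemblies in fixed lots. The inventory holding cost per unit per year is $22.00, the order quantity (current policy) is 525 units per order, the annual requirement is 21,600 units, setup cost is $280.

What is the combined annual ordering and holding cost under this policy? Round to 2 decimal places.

Orders/yr = 21,600/525 = 41.143; ordering cost = 41.143 × $280 = $11,520.00
Average inventory = 525/2 = 262.5; holding cost = 262.5 × $22 = $5,775.00
Total = $11,520.00 + $5,775.00 = $17,295.00

$17,295.00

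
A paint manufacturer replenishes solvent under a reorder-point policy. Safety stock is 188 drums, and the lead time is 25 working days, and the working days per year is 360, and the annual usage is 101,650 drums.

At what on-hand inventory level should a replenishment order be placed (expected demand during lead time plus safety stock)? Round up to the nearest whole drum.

7,248 drums

Daily demand d = 101,650 / 360 = 282.361 drums/day
Demand during lead time = 282.361 × 25 = 7,059.03
Reorder point = 7,059.03 + 188 = 7,247.03 → round up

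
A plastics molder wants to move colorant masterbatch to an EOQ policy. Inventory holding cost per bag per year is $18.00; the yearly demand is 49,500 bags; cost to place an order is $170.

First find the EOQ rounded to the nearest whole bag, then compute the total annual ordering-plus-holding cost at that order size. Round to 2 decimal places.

$17,405.17

EOQ = √(2DS/H) = √(2 × 49,500 × 170 / 18)
    = √(935,000.00) ≈ 966.95 → Q = 967 bags
Annual ordering cost = (D/Q)·S = (49,500/967) × 170 = $8,702.17
Annual holding cost  = (Q/2)·H = (967/2) × 18 = $8,703.00
Total = $8,702.17 + $8,703.00 = $17,405.17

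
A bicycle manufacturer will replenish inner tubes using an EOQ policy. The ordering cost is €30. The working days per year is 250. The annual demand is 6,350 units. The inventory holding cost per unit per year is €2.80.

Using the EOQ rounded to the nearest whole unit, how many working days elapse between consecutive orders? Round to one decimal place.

2DS/H = 2·6,350·30/2.8 = 136,071.43
EOQ = √136,071.43 ≈ 368.88 → Q = 369 units
T = Q/D × 250 days = 369/6,350 × 250 = 14.528 days

14.5 days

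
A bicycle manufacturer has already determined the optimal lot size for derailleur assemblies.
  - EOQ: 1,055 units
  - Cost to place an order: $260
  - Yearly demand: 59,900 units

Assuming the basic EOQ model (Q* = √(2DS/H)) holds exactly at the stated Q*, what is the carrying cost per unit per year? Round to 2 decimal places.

EOQ relation: Q² = 2DS/H, so rearrange for the unknown.
H = 2DS / Q² = 2 × 59,900 × 260 / 1,055² = 27.9850

$27.98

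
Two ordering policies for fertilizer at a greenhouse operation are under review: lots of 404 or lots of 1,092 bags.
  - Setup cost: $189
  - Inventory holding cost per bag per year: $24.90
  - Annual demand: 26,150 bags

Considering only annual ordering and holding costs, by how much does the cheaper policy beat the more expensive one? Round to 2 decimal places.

For each Q, cost = (D/Q)·S + (Q/2)·H.
TC(404) = (26,150/404)×189 + (404/2)×24.9 = $17,263.34
TC(1,092) = (26,150/1,092)×189 + (1,092/2)×24.9 = $18,121.36
Lots of 404 are cheaper by $858.02.

$858.02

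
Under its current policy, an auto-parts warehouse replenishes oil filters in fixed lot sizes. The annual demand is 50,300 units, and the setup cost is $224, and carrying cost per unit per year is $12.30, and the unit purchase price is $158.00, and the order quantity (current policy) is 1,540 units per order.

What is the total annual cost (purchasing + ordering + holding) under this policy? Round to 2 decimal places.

Annual ordering cost = (D/Q)·S = (50,300/1,540) × 224 = $7,316.36
Annual holding cost  = (Q/2)·H = (1,540/2) × 12.3 = $9,471.00
Purchase cost = D·C = 50,300 × 158 = $7,947,400.00
Total = $7,316.36 + $9,471.00 + $7,947,400.00 = $7,964,187.36

$7,964,187.36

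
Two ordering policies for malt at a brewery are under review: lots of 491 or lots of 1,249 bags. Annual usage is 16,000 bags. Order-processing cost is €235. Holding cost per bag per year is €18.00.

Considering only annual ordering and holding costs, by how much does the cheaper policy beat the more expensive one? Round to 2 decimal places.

€2,174.57

For each Q, cost = (D/Q)·S + (Q/2)·H.
TC(491) = (16,000/491)×235 + (491/2)×18 = €12,076.84
TC(1,249) = (16,000/1,249)×235 + (1,249/2)×18 = €14,251.41
Lots of 491 are cheaper by €2,174.57.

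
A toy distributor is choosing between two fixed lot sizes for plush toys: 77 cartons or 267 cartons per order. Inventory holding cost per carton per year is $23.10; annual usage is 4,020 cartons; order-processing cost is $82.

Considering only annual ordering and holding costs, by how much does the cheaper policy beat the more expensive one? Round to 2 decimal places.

For each Q, cost = (D/Q)·S + (Q/2)·H.
TC(77) = (4,020/77)×82 + (77/2)×23.1 = $5,170.39
TC(267) = (4,020/267)×82 + (267/2)×23.1 = $4,318.46
Cheaper: Q = 267.  Difference = $851.93

$851.93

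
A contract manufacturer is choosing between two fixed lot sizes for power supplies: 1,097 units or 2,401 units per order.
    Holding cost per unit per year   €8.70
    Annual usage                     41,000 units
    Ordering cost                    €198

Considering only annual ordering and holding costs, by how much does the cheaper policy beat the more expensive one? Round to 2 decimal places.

For each Q, cost = (D/Q)·S + (Q/2)·H.
TC(1,097) = (41,000/1,097)×198 + (1,097/2)×8.7 = €12,172.13
TC(2,401) = (41,000/2,401)×198 + (2,401/2)×8.7 = €13,825.44
Cheaper: Q = 1,097.  Difference = €1,653.31

€1,653.31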